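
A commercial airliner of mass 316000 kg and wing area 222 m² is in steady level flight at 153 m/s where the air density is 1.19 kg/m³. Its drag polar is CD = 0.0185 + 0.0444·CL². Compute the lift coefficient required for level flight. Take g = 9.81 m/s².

CL = 1

In steady level flight, lift balances weight: W = mg = 316000 × 9.81 = 3.1×10^6 N.
q = ½ρv² = ½ × 1.19 × 153² = 13930 Pa.
CL = W/(q·S) = 3.1×10^6 / (13930 × 222) = 1.003.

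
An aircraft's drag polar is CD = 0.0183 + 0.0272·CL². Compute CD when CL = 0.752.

CD = 0.0337

CD = 0.0183 + 0.0272 × 0.752² = 0.0183 + 0.01538 = 0.0337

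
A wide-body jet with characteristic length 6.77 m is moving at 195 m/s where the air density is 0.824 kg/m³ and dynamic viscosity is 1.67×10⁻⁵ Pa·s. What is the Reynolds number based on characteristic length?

Re = 6.51×10^7

Re = ρ·v·c/μ = 0.824 × 195 × 6.77 / (1.67×10⁻⁵) = 6.51×10^7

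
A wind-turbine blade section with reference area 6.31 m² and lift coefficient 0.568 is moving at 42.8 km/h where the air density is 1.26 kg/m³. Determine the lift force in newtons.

L = 319 N

Convert speed: v = 42.8 km/h ÷ 3.6 = 11.89 m/s.
L = ½ρv²S·CL = ½ × 1.26 × 11.89² × 6.31 × 0.568 = 319 N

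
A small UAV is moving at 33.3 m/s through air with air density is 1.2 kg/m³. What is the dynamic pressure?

q = ½ρv² = ½ × 1.2 × 33.3² = 665 Pa

q = 665 Pa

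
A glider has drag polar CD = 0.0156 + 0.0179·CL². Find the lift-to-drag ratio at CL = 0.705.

L/D = 28.8

CD = 0.0156 + 0.0179 × 0.705² = 0.0245
L/D = CL/CD = 0.705 / 0.0245 = 28.8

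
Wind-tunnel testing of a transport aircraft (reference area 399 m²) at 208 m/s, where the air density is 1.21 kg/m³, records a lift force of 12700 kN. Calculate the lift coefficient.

CL = 1.22

From L = ½ρv²S·CL, rearranging gives CL = 2L/(ρv²S).
CL = 2 × 1.27×10^7 / (1.21 × 208² × 399) = 1.22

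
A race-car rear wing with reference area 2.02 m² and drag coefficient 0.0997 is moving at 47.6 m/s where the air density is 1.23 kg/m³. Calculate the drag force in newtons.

D = ½ρv²S·CD = ½ × 1.23 × 47.6² × 2.02 × 0.0997 = 281 N

D = 281 N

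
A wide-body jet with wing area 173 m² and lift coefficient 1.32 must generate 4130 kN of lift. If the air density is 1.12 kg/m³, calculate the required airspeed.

v = 180 m/s

L = ½ρv²S·CL ⇒ v = √(2L/(ρ·S·CL))
v = √(2 × 4.13×10^6 / (1.12 × 173 × 1.32)) = √32300 = 180 m/s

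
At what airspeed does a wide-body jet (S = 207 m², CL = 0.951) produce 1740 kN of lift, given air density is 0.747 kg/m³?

v = 154 m/s

L = ½ρv²S·CL ⇒ v = √(2L/(ρ·S·CL))
v = √(2 × 1.74×10^6 / (0.747 × 207 × 0.951)) = √23670 = 154 m/s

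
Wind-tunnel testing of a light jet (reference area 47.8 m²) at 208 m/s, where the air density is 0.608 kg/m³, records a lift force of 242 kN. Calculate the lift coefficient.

From L = ½ρv²S·CL, rearranging gives CL = 2L/(ρv²S).
CL = 2 × 2.42×10^5 / (0.608 × 208² × 47.8) = 0.385

CL = 0.385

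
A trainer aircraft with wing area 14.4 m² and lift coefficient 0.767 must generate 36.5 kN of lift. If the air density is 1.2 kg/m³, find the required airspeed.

L = ½ρv²S·CL ⇒ v = √(2L/(ρ·S·CL))
v = √(2 × 36500 / (1.2 × 14.4 × 0.767)) = √5508 = 74.2 m/s

v = 74.2 m/s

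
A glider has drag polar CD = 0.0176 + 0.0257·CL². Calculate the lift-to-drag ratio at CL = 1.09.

CD = 0.0176 + 0.0257 × 1.09² = 0.04813
L/D = CL/CD = 1.09 / 0.04813 = 22.6

L/D = 22.6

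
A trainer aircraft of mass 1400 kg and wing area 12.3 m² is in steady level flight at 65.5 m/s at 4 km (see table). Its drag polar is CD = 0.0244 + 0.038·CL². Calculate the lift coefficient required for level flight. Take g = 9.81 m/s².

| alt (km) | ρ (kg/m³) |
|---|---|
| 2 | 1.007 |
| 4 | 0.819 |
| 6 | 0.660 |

CL = 0.636

At 4 km, from the table: ρ = 0.819 kg/m³.
Weight W = mg = 1400 × 9.81 = 13734 N; in level flight L = W.
Dynamic pressure q = 0.5 × 0.819 × 65.5² = 1757 Pa.
Required CL = L/(qS) = 13734/(1757·12.3) = 0.6356.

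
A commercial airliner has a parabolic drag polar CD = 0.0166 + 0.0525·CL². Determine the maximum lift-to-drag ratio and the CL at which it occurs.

For CD = CD0 + K·CL², (L/D)max occurs at CL* = √(CD0/K) and equals 1/(2√(K·CD0)).
(L/D)max = 1/(2√(0.0525 × 0.0166)) = 1/(2 × 0.02952) = 16.9
CL* = √(0.0166/0.0525) = 0.562

(L/D)max = 16.9, at CL = 0.562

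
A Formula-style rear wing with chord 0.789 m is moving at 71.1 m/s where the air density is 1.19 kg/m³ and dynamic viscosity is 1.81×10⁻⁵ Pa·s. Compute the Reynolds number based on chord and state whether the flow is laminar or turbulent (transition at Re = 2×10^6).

Re = 3.69×10^6 (turbulent)

Re = ρ·v·c/μ = 1.19 × 71.1 × 0.789 / (1.81×10⁻⁵) = 3.69×10^6
Since 3.69×10^6 > 2×10^6, the flow is turbulent.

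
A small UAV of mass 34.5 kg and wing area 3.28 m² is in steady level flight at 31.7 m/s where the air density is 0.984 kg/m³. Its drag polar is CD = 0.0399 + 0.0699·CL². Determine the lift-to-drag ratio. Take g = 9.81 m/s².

L/D = 4.86

Weight W = mg = 34.5 × 9.81 = 338.44 N; in level flight L = W.
q = ½ρv² = ½ × 0.984 × 31.7² = 494.4 Pa.
Required CL = L/(qS) = 338.44/(494.4·3.28) = 0.2087.
CD = 0.0399 + 0.0699 × 0.2087² = 0.04294.
L/D = CL/CD = 0.2087 / 0.04294 = 4.86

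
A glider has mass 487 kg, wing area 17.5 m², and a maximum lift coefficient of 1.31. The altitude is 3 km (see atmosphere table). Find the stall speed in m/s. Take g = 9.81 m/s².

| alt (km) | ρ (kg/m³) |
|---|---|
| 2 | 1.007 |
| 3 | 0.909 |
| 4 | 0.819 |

At 3 km, from the table: ρ = 0.909 kg/m³.
At stall, lift equals weight: L = W = m·g = 487 × 9.81 = 4777 N.
From L = ½ρV²S·CL,max = W: V_stall = √(2W/(ρSCL,max)) = √(2·4777/(0.909·17.5·1.31))
V_stall = √458.5 = 21.4 m/s

V_stall = 21.4 m/s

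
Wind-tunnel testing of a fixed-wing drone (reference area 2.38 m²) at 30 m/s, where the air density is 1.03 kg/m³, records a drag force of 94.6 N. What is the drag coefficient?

From D = ½ρv²S·CD, rearranging gives CD = 2D/(ρv²S).
CD = 2 × 94.6 / (1.03 × 30² × 2.38) = 0.0858

CD = 0.0858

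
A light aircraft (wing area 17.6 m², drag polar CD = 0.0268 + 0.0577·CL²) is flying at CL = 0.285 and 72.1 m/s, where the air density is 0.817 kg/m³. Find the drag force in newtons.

D = 1180 N

CD = 0.0268 + 0.0577 × 0.285² = 0.03149
D = ½ρv²S·CD = ½ × 0.817 × 72.1² × 17.6 × 0.03149 = 1180 N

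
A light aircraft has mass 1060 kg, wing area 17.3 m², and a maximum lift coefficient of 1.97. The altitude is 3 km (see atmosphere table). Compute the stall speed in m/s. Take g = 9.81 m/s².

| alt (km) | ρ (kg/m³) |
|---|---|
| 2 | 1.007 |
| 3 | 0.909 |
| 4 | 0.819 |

At 3 km, from the table: ρ = 0.909 kg/m³.
Stall occurs when L = W at CL,max. W = mg = 1060 × 9.81 = 10400 N.
From L = ½ρV²S·CL,max = W: V_stall = √(2W/(ρSCL,max)) = √(2·10400/(0.909·17.3·1.97))
V_stall = √671.3 = 25.9 m/s

V_stall = 25.9 m/s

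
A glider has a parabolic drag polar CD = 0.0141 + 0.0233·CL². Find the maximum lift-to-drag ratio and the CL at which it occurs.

For CD = CD0 + K·CL², (L/D)max occurs at CL* = √(CD0/K) and equals 1/(2√(K·CD0)).
(L/D)max = 1/(2√(0.0233 × 0.0141)) = 1/(2 × 0.01813) = 27.6
CL* = √(0.0141/0.0233) = 0.778

(L/D)max = 27.6, at CL = 0.778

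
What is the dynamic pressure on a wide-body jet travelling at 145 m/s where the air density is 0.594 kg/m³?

q = 6240 Pa

q = ½ρv² = ½ × 0.594 × 145² = 6240 Pa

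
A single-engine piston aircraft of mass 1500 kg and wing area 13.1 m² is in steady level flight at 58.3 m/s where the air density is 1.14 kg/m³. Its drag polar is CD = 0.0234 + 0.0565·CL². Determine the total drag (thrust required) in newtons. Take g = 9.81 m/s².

D = 1080 N

In steady level flight, lift balances weight: W = mg = 1500 × 9.81 = 14715 N.
q = ½ρv² = ½ × 1.14 × 58.3² = 1937 Pa.
CL = 2W/(ρv²S) = 2×14715/(1.14×58.3²×13.1) = 0.5798.
CD = 0.0234 + 0.0565 × 0.5798² = 0.04239.
D = q·S·CD = 1937 × 13.1 × 0.04239 = 1076 N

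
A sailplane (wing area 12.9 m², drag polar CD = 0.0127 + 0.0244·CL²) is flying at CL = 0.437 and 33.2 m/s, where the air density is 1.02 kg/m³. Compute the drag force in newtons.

D = 126 N

CD = 0.0127 + 0.0244 × 0.437² = 0.01736
D = ½ρv²S·CD = ½ × 1.02 × 33.2² × 12.9 × 0.01736 = 126 N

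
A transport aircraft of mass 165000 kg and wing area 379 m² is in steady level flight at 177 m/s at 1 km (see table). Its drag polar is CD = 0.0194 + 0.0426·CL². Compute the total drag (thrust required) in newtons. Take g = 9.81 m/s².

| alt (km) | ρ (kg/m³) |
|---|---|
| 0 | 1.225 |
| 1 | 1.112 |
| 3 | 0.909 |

D = 1.45×10^5 N

At 1 km, from the table: ρ = 1.112 kg/m³.
Weight W = mg = 165000 × 9.81 = 1.6186×10^6 N; in level flight L = W.
Dynamic pressure q = 0.5 × 1.112 × 177² = 17420 Pa.
Required CL = L/(qS) = 1.6186×10^6/(17420·379) = 0.2452.
CD = 0.0194 + 0.0426 × 0.2452² = 0.02196.
D = q·S·CD = 17420 × 379 × 0.02196 = 1.45×10^5 N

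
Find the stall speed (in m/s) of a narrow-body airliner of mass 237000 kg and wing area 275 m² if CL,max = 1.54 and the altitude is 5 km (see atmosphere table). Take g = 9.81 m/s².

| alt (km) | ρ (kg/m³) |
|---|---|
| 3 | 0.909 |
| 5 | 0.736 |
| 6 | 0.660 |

At 5 km, from the table: ρ = 0.736 kg/m³.
Weight W = mg = 237000 × 9.81 = 2.325×10^6 N.
V_stall = √(2W/(ρ·S·CL,max)) = √(2 × 2.325×10^6 / (0.736 × 275 × 1.54))
V_stall = √14920 = 122 m/s

V_stall = 122 m/s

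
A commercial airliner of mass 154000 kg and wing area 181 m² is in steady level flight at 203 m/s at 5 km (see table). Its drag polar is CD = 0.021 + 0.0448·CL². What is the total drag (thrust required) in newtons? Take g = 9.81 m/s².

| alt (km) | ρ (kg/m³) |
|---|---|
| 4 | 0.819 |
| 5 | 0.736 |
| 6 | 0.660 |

D = 94900 N

At 5 km, from the table: ρ = 0.736 kg/m³.
In steady level flight, lift balances weight: W = mg = 154000 × 9.81 = 1.5107×10^6 N.
Dynamic pressure q = 0.5 × 0.736 × 203² = 15160 Pa.
CL = 2W/(ρv²S) = 2×1.5107×10^6/(0.736×203²×181) = 0.5504.
CD = 0.021 + 0.0448 × 0.5504² = 0.03457.
D = q·S·CD = 15160 × 181 × 0.03457 = 94890 N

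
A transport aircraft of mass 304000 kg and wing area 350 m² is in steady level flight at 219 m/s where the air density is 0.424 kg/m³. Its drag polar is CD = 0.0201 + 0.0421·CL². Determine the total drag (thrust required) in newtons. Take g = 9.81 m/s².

D = 1.77×10^5 N

Level flight ⇒ L = W = m·g = 304000 × 9.81 = 2.9822×10^6 N.
q = ½ρv² = ½ × 0.424 × 219² = 10170 Pa.
Required CL = L/(qS) = 2.9822×10^6/(10170·350) = 0.838.
CD = 0.0201 + 0.0421 × 0.838² = 0.04967.
D = q·S·CD = 10170 × 350 × 0.04967 = 1.767×10^5 N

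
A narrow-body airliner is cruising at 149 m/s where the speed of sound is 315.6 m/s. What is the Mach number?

M = 0.472

M = v/a = 149 / 315.6 = 0.472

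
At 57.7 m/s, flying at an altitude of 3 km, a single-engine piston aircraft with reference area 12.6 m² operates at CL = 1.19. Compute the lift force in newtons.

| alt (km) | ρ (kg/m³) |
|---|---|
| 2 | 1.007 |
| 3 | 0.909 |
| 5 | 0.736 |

L = 22700 N

At 3 km, from the table: ρ = 0.909 kg/m³.
L = ½ρv²S·CL = ½ × 0.909 × 57.7² × 12.6 × 1.19 = 22700 N ≈ 22.7 kN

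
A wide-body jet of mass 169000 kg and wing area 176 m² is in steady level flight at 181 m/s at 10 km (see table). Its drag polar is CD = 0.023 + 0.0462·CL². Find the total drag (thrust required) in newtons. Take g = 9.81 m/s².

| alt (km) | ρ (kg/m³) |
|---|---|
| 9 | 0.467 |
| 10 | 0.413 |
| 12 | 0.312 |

At 10 km, from the table: ρ = 0.413 kg/m³.
Level flight ⇒ L = W = m·g = 169000 × 9.81 = 1.6579×10^6 N.
Dynamic pressure q = 0.5 × 0.413 × 181² = 6765 Pa.
CL = 2W/(ρv²S) = 2×1.6579×10^6/(0.413×181²×176) = 1.392.
CD = 0.023 + 0.0462 × 1.392² = 0.1126.
D = q·S·CD = 6765 × 176 × 0.1126 = 1.34×10^5 N

D = 1.34×10^5 N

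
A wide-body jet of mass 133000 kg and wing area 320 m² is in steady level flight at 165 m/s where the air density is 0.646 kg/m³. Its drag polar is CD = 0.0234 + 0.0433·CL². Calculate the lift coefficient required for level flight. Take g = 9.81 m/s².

CL = 0.464

In steady level flight, lift balances weight: W = mg = 133000 × 9.81 = 1.3047×10^6 N.
Dynamic pressure q = 0.5 × 0.646 × 165² = 8794 Pa.
Required CL = L/(qS) = 1.3047×10^6/(8794·320) = 0.4637.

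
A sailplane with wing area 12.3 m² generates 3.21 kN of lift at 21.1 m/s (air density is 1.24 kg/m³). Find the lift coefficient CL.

CL = 0.945

From L = ½ρv²S·CL, rearranging gives CL = 2L/(ρv²S).
CL = 2 × 3210 / (1.24 × 21.1² × 12.3) = 0.945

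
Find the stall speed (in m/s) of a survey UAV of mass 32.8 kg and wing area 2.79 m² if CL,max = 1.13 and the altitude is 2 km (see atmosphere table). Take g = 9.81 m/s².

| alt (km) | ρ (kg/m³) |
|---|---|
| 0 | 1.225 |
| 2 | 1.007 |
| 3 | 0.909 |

At 2 km, from the table: ρ = 1.007 kg/m³.
Stall occurs when L = W at CL,max. W = mg = 32.8 × 9.81 = 321.8 N.
V_stall = √(2W/(ρ·S·CL,max)) = √(2 × 321.8 / (1.007 × 2.79 × 1.13))
V_stall = √202.7 = 14.2 m/s

V_stall = 14.2 m/s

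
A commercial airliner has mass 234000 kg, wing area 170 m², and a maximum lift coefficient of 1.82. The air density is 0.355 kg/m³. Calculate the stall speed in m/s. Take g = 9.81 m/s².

Stall occurs when L = W at CL,max. W = mg = 234000 × 9.81 = 2.296×10^6 N.
V_stall = √(2W/(ρ·S·CL,max)) = √(2 × 2.296×10^6 / (0.355 × 170 × 1.82))
V_stall = √41800 = 204 m/s

V_stall = 204 m/s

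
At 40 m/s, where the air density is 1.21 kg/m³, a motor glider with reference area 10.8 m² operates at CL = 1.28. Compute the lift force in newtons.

L = ½ρv²S·CL = ½ × 1.21 × 40² × 10.8 × 1.28 = 13400 N ≈ 13.4 kN

L = 13400 N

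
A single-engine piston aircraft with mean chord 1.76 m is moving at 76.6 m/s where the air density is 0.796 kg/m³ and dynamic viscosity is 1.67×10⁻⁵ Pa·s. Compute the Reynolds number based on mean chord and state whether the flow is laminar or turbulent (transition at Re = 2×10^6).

Re = ρ·v·c/μ = 0.796 × 76.6 × 1.76 / (1.67×10⁻⁵) = 6.43×10^6
Since 6.43×10^6 > 2×10^6, the flow is turbulent.

Re = 6.43×10^6 (turbulent)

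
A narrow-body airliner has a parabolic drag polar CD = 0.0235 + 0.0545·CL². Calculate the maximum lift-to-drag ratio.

(L/D)max = 14

For CD = CD0 + K·CL², (L/D)max occurs at CL* = √(CD0/K) and equals 1/(2√(K·CD0)).
(L/D)max = 1/(2√(0.0545 × 0.0235)) = 1/(2 × 0.03579) = 14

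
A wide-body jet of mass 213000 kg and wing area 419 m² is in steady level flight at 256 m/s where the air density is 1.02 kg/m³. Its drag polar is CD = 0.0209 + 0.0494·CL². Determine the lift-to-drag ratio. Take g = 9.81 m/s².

In steady level flight, lift balances weight: W = mg = 213000 × 9.81 = 2.0895×10^6 N.
Dynamic pressure q = 0.5 × 1.02 × 256² = 33420 Pa.
CL = W/(q·S) = 2.0895×10^6 / (33420 × 419) = 0.1492.
CD = 0.0209 + 0.0494 × 0.1492² = 0.022.
L/D = CL/CD = 0.1492 / 0.022 = 6.78

L/D = 6.78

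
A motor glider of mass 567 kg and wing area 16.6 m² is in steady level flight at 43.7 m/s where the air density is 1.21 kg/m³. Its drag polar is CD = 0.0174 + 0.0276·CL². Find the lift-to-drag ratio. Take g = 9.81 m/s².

L/D = 14.7

In steady level flight, lift balances weight: W = mg = 567 × 9.81 = 5562.3 N.
Dynamic pressure q = 0.5 × 1.21 × 43.7² = 1155 Pa.
CL = 2W/(ρv²S) = 2×5562.3/(1.21×43.7²×16.6) = 0.29.
CD = 0.0174 + 0.0276 × 0.29² = 0.01972.
L/D = CL/CD = 0.29 / 0.01972 = 14.7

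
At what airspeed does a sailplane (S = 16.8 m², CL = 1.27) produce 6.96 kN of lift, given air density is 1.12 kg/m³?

v = 24.1 m/s

L = ½ρv²S·CL ⇒ v = √(2L/(ρ·S·CL))
v = √(2 × 6960 / (1.12 × 16.8 × 1.27)) = √582.5 = 24.1 m/s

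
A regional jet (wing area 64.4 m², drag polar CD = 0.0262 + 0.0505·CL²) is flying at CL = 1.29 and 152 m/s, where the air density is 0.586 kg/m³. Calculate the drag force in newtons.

D = 48100 N

CD = 0.0262 + 0.0505 × 1.29² = 0.1102
D = ½ρv²S·CD = ½ × 0.586 × 152² × 64.4 × 0.1102 = 48100 N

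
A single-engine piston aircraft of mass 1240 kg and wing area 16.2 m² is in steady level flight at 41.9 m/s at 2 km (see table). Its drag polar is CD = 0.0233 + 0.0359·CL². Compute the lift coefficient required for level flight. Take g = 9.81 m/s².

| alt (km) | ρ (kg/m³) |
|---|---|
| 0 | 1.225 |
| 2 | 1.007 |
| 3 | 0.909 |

CL = 0.849

At 2 km, from the table: ρ = 1.007 kg/m³.
Weight W = mg = 1240 × 9.81 = 12164 N; in level flight L = W.
q = ½ρv² = ½ × 1.007 × 41.9² = 883.9 Pa.
Required CL = L/(qS) = 12164/(883.9·16.2) = 0.8495.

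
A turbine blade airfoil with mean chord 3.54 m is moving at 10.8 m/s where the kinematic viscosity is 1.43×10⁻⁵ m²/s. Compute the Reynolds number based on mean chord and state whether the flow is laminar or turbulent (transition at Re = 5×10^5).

Re = 2.67×10^6 (turbulent)

Re = v·c/ν = 10.8 × 3.54 / (1.43×10⁻⁵) = 2.67×10^6
Since 2.67×10^6 > 5×10^5, the flow is turbulent.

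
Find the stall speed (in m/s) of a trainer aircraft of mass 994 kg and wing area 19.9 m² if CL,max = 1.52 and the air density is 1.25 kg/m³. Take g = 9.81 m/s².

Weight W = mg = 994 × 9.81 = 9751 N.
V_stall = √(2W/(ρ·S·CL,max)) = √(2 × 9751 / (1.25 × 19.9 × 1.52))
V_stall = √515.8 = 22.7 m/s

V_stall = 22.7 m/s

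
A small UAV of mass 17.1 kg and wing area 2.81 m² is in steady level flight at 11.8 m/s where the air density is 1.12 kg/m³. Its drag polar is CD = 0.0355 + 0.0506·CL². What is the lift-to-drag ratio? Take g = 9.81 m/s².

L/D = 11.7

In steady level flight, lift balances weight: W = mg = 17.1 × 9.81 = 167.75 N.
Dynamic pressure q = 0.5 × 1.12 × 11.8² = 77.97 Pa.
CL = 2W/(ρv²S) = 2×167.75/(1.12×11.8²×2.81) = 0.7656.
CD = 0.0355 + 0.0506 × 0.7656² = 0.06516.
L/D = CL/CD = 0.7656 / 0.06516 = 11.7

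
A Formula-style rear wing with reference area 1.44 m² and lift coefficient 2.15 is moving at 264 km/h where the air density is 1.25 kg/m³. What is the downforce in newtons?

L = 10400 N

Convert speed: v = 264 km/h ÷ 3.6 = 73.33 m/s.
Dynamic pressure q = ½ρv² = ½ × 1.25 × 73.33² = 3361 Pa.
L = q·S·CL = 3361 × 1.44 × 2.15 = 10400 N ≈ 10.4 kN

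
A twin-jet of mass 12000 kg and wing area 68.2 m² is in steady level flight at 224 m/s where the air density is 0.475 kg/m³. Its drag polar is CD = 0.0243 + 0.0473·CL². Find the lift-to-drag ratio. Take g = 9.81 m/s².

Level flight ⇒ L = W = m·g = 12000 × 9.81 = 1.1772×10^5 N.
q = ½ρv² = ½ × 0.475 × 224² = 11920 Pa.
CL = 2W/(ρv²S) = 2×1.1772×10^5/(0.475×224²×68.2) = 0.1448.
CD = 0.0243 + 0.0473 × 0.1448² = 0.02529.
L/D = CL/CD = 0.1448 / 0.02529 = 5.73

L/D = 5.73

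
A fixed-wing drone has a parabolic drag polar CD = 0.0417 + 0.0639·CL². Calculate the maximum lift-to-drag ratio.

For CD = CD0 + K·CL², (L/D)max occurs at CL* = √(CD0/K) and equals 1/(2√(K·CD0)).
(L/D)max = 1/(2√(0.0639 × 0.0417)) = 1/(2 × 0.05162) = 9.69

(L/D)max = 9.69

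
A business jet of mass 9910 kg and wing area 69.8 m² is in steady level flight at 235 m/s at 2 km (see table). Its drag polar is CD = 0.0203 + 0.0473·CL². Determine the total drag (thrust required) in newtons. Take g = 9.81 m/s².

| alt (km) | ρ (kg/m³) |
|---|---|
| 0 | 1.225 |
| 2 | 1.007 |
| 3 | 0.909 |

D = 39600 N

At 2 km, from the table: ρ = 1.007 kg/m³.
In steady level flight, lift balances weight: W = mg = 9910 × 9.81 = 97217 N.
q = ½ρv² = ½ × 1.007 × 235² = 27810 Pa.
CL = W/(q·S) = 97217 / (27810 × 69.8) = 0.05009.
CD = 0.0203 + 0.0473 × 0.05009² = 0.02042.
D = q·S·CD = 27810 × 69.8 × 0.02042 = 39630 N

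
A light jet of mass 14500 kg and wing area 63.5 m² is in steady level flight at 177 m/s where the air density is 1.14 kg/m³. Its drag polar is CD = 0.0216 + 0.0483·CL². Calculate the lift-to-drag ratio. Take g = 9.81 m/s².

L/D = 5.61

In steady level flight, lift balances weight: W = mg = 14500 × 9.81 = 1.4224×10^5 N.
Dynamic pressure q = 0.5 × 1.14 × 177² = 17860 Pa.
CL = 2W/(ρv²S) = 2×1.4224×10^5/(1.14×177²×63.5) = 0.1254.
CD = 0.0216 + 0.0483 × 0.1254² = 0.02236.
L/D = CL/CD = 0.1254 / 0.02236 = 5.61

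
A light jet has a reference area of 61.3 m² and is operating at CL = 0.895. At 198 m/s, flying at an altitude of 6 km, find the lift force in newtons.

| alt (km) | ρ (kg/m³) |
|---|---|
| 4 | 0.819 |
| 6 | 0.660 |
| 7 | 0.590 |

At 6 km, from the table: ρ = 0.660 kg/m³.
L = ½ρv²S·CL = ½ × 0.66 × 198² × 61.3 × 0.895 = 7.1×10^5 N ≈ 710 kN

L = 7.1×10^5 N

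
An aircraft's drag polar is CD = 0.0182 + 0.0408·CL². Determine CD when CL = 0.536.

CD = 0.0299

CD = 0.0182 + 0.0408 × 0.536² = 0.0182 + 0.01172 = 0.0299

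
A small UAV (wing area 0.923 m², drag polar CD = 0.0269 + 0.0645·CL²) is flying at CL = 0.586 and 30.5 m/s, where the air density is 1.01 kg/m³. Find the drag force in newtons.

CD = 0.0269 + 0.0645 × 0.586² = 0.04905
D = ½ρv²S·CD = ½ × 1.01 × 30.5² × 0.923 × 0.04905 = 21.3 N

D = 21.3 N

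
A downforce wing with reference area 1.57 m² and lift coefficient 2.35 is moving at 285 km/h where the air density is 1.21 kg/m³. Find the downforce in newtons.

L = 14000 N

Convert speed: v = 285 km/h ÷ 3.6 = 79.17 m/s.
Dynamic pressure q = ½ρv² = ½ × 1.21 × 79.17² = 3792 Pa.
L = q·S·CL = 3792 × 1.57 × 2.35 = 14000 N ≈ 14 kN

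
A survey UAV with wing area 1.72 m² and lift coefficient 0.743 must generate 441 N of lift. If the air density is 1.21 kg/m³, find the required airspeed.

v = 23.9 m/s

L = ½ρv²S·CL ⇒ v = √(2L/(ρ·S·CL))
v = √(2 × 441 / (1.21 × 1.72 × 0.743)) = √570.4 = 23.9 m/s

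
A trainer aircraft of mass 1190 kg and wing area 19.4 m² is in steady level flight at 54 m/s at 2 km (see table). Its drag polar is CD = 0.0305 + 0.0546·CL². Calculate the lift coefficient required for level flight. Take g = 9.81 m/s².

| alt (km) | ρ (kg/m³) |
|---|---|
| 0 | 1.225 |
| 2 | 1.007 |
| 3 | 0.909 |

At 2 km, from the table: ρ = 1.007 kg/m³.
In steady level flight, lift balances weight: W = mg = 1190 × 9.81 = 11674 N.
Dynamic pressure q = 0.5 × 1.007 × 54² = 1468 Pa.
CL = W/(q·S) = 11674 / (1468 × 19.4) = 0.4099.

CL = 0.41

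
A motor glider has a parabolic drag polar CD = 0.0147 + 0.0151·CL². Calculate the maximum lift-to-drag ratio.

For CD = CD0 + K·CL², (L/D)max occurs at CL* = √(CD0/K) and equals 1/(2√(K·CD0)).
(L/D)max = 1/(2√(0.0151 × 0.0147)) = 1/(2 × 0.0149) = 33.6

(L/D)max = 33.6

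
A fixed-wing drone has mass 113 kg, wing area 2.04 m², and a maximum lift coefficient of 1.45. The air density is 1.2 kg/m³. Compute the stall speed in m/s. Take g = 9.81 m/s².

Weight W = mg = 113 × 9.81 = 1109 N.
From L = ½ρV²S·CL,max = W: V_stall = √(2W/(ρSCL,max)) = √(2·1109/(1.2·2.04·1.45))
V_stall = √624.6 = 25 m/s

V_stall = 25 m/s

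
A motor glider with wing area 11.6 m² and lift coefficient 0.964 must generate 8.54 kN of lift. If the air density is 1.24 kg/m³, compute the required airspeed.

L = ½ρv²S·CL ⇒ v = √(2L/(ρ·S·CL))
v = √(2 × 8540 / (1.24 × 11.6 × 0.964)) = √1232 = 35.1 m/s

v = 35.1 m/s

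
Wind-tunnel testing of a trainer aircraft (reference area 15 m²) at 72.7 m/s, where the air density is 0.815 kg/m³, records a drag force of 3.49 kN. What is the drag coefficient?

CD = 0.108

From D = ½ρv²S·CD, rearranging gives CD = 2D/(ρv²S).
CD = 2 × 3490 / (0.815 × 72.7² × 15) = 0.108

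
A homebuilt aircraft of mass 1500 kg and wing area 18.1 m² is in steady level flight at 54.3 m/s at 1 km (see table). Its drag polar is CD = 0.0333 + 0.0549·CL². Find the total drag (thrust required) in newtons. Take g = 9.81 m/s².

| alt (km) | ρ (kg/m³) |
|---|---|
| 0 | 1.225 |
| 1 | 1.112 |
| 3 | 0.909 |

D = 1390 N

At 1 km, from the table: ρ = 1.112 kg/m³.
Weight W = mg = 1500 × 9.81 = 14715 N; in level flight L = W.
Dynamic pressure q = 0.5 × 1.112 × 54.3² = 1639 Pa.
Required CL = L/(qS) = 14715/(1639·18.1) = 0.4959.
CD = 0.0333 + 0.0549 × 0.4959² = 0.0468.
D = q·S·CD = 1639 × 18.1 × 0.0468 = 1389 N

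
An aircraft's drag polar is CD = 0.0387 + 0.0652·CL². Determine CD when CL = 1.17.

CD = 0.128

CD = 0.0387 + 0.0652 × 1.17² = 0.0387 + 0.08925 = 0.128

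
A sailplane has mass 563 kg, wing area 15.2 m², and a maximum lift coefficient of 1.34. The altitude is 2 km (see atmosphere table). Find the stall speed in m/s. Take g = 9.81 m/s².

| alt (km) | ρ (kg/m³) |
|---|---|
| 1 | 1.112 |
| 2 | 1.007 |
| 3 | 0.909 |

V_stall = 23.2 m/s

At 2 km, from the table: ρ = 1.007 kg/m³.
Stall occurs when L = W at CL,max. W = mg = 563 × 9.81 = 5523 N.
V_stall = √(2W/(ρ·S·CL,max)) = √(2 × 5523 / (1.007 × 15.2 × 1.34))
V_stall = √538.6 = 23.2 m/s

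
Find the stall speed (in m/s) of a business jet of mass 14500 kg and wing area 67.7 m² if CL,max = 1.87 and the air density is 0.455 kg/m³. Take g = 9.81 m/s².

Weight W = mg = 14500 × 9.81 = 1.422×10^5 N.
V_stall = √(2W/(ρ·S·CL,max)) = √(2 × 1.422×10^5 / (0.455 × 67.7 × 1.87))
V_stall = √4939 = 70.3 m/s

V_stall = 70.3 m/s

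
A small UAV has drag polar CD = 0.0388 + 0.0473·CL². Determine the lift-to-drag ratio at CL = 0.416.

L/D = 8.85

CD = 0.0388 + 0.0473 × 0.416² = 0.04699
L/D = CL/CD = 0.416 / 0.04699 = 8.85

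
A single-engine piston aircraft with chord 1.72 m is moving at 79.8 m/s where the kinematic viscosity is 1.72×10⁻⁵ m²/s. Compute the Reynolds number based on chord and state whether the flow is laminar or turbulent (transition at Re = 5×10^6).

Re = v·c/ν = 79.8 × 1.72 / (1.72×10⁻⁵) = 7.98×10^6
Since 7.98×10^6 > 5×10^6, the flow is turbulent.

Re = 7.98×10^6 (turbulent)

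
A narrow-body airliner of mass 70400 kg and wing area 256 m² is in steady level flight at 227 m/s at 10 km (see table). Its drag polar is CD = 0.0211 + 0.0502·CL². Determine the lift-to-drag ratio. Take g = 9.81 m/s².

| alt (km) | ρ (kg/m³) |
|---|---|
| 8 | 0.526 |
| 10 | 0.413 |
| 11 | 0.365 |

L/D = 10.4

At 10 km, from the table: ρ = 0.413 kg/m³.
In steady level flight, lift balances weight: W = mg = 70400 × 9.81 = 6.9062×10^5 N.
q = ½ρv² = ½ × 0.413 × 227² = 10640 Pa.
CL = 2W/(ρv²S) = 2×6.9062×10^5/(0.413×227²×256) = 0.2535.
CD = 0.0211 + 0.0502 × 0.2535² = 0.02433.
L/D = CL/CD = 0.2535 / 0.02433 = 10.4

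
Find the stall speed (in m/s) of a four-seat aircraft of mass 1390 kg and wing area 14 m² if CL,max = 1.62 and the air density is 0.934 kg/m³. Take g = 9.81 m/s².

Stall occurs when L = W at CL,max. W = mg = 1390 × 9.81 = 13640 N.
From L = ½ρV²S·CL,max = W: V_stall = √(2W/(ρSCL,max)) = √(2·13640/(0.934·14·1.62))
V_stall = √1287 = 35.9 m/s

V_stall = 35.9 m/s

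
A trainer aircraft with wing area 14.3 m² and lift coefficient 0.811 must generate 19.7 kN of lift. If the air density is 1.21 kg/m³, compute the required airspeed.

L = ½ρv²S·CL ⇒ v = √(2L/(ρ·S·CL))
v = √(2 × 19700 / (1.21 × 14.3 × 0.811)) = √2808 = 53 m/s

v = 53 m/s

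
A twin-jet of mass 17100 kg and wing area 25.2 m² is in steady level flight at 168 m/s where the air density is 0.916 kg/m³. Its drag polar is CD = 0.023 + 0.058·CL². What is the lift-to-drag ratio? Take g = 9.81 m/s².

L/D = 13.4

Level flight ⇒ L = W = m·g = 17100 × 9.81 = 1.6775×10^5 N.
q = ½ρv² = ½ × 0.916 × 168² = 12930 Pa.
Required CL = L/(qS) = 1.6775×10^5/(12930·25.2) = 0.515.
CD = 0.023 + 0.058 × 0.515² = 0.03838.
L/D = CL/CD = 0.515 / 0.03838 = 13.4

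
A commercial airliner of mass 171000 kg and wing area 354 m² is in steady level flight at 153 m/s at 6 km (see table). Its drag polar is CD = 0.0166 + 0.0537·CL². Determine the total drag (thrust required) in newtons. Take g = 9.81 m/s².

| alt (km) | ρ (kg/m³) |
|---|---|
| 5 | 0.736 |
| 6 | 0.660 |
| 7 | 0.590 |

At 6 km, from the table: ρ = 0.660 kg/m³.
Level flight ⇒ L = W = m·g = 171000 × 9.81 = 1.6775×10^6 N.
Dynamic pressure q = 0.5 × 0.66 × 153² = 7725 Pa.
CL = 2W/(ρv²S) = 2×1.6775×10^6/(0.66×153²×354) = 0.6134.
CD = 0.0166 + 0.0537 × 0.6134² = 0.03681.
D = q·S·CD = 7725 × 354 × 0.03681 = 1.007×10^5 N

D = 1.01×10^5 N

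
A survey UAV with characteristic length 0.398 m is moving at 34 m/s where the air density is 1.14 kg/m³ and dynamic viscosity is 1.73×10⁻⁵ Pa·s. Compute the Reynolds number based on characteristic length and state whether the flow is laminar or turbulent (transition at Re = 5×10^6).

Re = ρ·v·c/μ = 1.14 × 34 × 0.398 / (1.73×10⁻⁵) = 8.92×10^5
Since 8.92×10^5 < 5×10^6, the flow is laminar.

Re = 8.92×10^5 (laminar)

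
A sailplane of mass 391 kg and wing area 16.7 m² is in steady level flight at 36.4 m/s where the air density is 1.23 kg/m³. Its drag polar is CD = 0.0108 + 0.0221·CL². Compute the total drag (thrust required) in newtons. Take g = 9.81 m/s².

D = 171 N

In steady level flight, lift balances weight: W = mg = 391 × 9.81 = 3835.7 N.
q = ½ρv² = ½ × 1.23 × 36.4² = 814.9 Pa.
Required CL = L/(qS) = 3835.7/(814.9·16.7) = 0.2819.
CD = 0.0108 + 0.0221 × 0.2819² = 0.01256.
D = q·S·CD = 814.9 × 16.7 × 0.01256 = 170.9 N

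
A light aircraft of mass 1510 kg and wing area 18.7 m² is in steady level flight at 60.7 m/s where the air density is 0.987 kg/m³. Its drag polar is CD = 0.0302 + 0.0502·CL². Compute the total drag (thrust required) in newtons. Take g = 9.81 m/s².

Level flight ⇒ L = W = m·g = 1510 × 9.81 = 14813 N.
q = ½ρv² = ½ × 0.987 × 60.7² = 1818 Pa.
CL = 2W/(ρv²S) = 2×14813/(0.987×60.7²×18.7) = 0.4357.
CD = 0.0302 + 0.0502 × 0.4357² = 0.03973.
D = q·S·CD = 1818 × 18.7 × 0.03973 = 1351 N

D = 1350 N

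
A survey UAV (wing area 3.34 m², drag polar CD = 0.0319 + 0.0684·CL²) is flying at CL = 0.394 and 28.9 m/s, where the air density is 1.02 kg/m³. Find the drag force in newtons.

D = 60.5 N

CD = 0.0319 + 0.0684 × 0.394² = 0.04252
D = ½ρv²S·CD = ½ × 1.02 × 28.9² × 3.34 × 0.04252 = 60.5 N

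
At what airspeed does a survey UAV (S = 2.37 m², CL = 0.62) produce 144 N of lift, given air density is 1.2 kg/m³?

v = 12.8 m/s

L = ½ρv²S·CL ⇒ v = √(2L/(ρ·S·CL))
v = √(2 × 144 / (1.2 × 2.37 × 0.62)) = √163.3 = 12.8 m/s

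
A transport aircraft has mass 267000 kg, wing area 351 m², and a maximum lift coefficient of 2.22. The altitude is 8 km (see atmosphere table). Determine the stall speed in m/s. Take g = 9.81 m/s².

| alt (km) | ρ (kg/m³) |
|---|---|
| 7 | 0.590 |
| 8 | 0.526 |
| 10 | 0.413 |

V_stall = 113 m/s

At 8 km, from the table: ρ = 0.526 kg/m³.
At stall, lift equals weight: L = W = m·g = 267000 × 9.81 = 2.619×10^6 N.
V_stall = √(2W/(ρ·S·CL,max)) = √(2 × 2.619×10^6 / (0.526 × 351 × 2.22))
V_stall = √12780 = 113 m/s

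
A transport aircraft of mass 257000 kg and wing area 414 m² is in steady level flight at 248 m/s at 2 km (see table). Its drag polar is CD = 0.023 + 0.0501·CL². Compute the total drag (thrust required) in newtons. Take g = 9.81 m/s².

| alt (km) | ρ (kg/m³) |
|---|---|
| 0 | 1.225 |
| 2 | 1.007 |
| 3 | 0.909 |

D = 3.2×10^5 N

At 2 km, from the table: ρ = 1.007 kg/m³.
Weight W = mg = 257000 × 9.81 = 2.5212×10^6 N; in level flight L = W.
q = ½ρv² = ½ × 1.007 × 248² = 30970 Pa.
CL = W/(q·S) = 2.5212×10^6 / (30970 × 414) = 0.1967.
CD = 0.023 + 0.0501 × 0.1967² = 0.02494.
D = q·S·CD = 30970 × 414 × 0.02494 = 3.197×10^5 N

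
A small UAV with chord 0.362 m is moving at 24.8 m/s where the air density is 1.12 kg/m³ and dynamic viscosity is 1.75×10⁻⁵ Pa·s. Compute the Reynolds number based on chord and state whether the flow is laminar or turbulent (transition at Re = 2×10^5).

Re = 5.75×10^5 (turbulent)

Re = ρ·v·c/μ = 1.12 × 24.8 × 0.362 / (1.75×10⁻⁵) = 5.75×10^5
Since 5.75×10^5 > 2×10^5, the flow is turbulent.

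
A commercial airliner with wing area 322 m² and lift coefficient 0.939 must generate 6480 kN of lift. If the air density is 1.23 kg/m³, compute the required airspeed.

v = 187 m/s

L = ½ρv²S·CL ⇒ v = √(2L/(ρ·S·CL))
v = √(2 × 6.48×10^6 / (1.23 × 322 × 0.939)) = √34850 = 187 m/s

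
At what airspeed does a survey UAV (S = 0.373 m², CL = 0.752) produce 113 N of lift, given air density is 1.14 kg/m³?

L = ½ρv²S·CL ⇒ v = √(2L/(ρ·S·CL))
v = √(2 × 113 / (1.14 × 0.373 × 0.752)) = √706.8 = 26.6 m/s

v = 26.6 m/s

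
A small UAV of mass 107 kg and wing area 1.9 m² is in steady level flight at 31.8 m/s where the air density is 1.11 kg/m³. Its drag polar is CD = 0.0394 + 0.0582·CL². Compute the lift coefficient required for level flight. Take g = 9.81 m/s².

CL = 0.984

Weight W = mg = 107 × 9.81 = 1049.7 N; in level flight L = W.
q = ½ρv² = ½ × 1.11 × 31.8² = 561.2 Pa.
CL = 2W/(ρv²S) = 2×1049.7/(1.11×31.8²×1.9) = 0.9844.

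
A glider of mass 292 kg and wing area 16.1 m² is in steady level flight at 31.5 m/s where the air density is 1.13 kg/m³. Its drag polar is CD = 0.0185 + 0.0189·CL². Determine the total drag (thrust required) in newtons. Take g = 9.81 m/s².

D = 184 N

Weight W = mg = 292 × 9.81 = 2864.5 N; in level flight L = W.
Dynamic pressure q = 0.5 × 1.13 × 31.5² = 560.6 Pa.
Required CL = L/(qS) = 2864.5/(560.6·16.1) = 0.3174.
CD = 0.0185 + 0.0189 × 0.3174² = 0.0204.
D = q·S·CD = 560.6 × 16.1 × 0.0204 = 184.2 N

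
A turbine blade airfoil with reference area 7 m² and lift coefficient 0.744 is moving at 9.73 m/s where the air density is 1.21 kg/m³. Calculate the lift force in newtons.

L = 298 N

L = ½ρv²S·CL = ½ × 1.21 × 9.73² × 7 × 0.744 = 298 N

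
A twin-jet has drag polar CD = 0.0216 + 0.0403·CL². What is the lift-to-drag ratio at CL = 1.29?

L/D = 14.5

CD = 0.0216 + 0.0403 × 1.29² = 0.08866
L/D = CL/CD = 1.29 / 0.08866 = 14.5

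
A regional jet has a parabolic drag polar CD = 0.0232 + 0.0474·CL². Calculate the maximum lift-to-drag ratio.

For CD = CD0 + K·CL², (L/D)max occurs at CL* = √(CD0/K) and equals 1/(2√(K·CD0)).
(L/D)max = 1/(2√(0.0474 × 0.0232)) = 1/(2 × 0.03316) = 15.1

(L/D)max = 15.1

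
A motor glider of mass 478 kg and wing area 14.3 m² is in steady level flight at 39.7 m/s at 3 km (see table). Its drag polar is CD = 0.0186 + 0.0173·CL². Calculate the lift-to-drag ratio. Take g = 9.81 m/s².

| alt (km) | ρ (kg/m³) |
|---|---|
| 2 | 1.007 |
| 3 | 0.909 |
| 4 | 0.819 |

L/D = 20.6

At 3 km, from the table: ρ = 0.909 kg/m³.
Weight W = mg = 478 × 9.81 = 4689.2 N; in level flight L = W.
q = ½ρv² = ½ × 0.909 × 39.7² = 716.3 Pa.
Required CL = L/(qS) = 4689.2/(716.3·14.3) = 0.4578.
CD = 0.0186 + 0.0173 × 0.4578² = 0.02223.
L/D = CL/CD = 0.4578 / 0.02223 = 20.6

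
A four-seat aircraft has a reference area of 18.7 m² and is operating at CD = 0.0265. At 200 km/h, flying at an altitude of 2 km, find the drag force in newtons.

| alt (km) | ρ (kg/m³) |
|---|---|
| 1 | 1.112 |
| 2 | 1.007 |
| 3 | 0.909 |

At 2 km, from the table: ρ = 1.007 kg/m³.
Convert speed: v = 200 km/h ÷ 3.6 = 55.56 m/s.
D = ½ρv²S·CD = ½ × 1.007 × 55.56² × 18.7 × 0.0265 = 770 N

D = 770 N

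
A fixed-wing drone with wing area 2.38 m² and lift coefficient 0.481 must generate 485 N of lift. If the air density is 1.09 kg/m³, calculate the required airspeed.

L = ½ρv²S·CL ⇒ v = √(2L/(ρ·S·CL))
v = √(2 × 485 / (1.09 × 2.38 × 0.481)) = √777.4 = 27.9 m/s

v = 27.9 m/s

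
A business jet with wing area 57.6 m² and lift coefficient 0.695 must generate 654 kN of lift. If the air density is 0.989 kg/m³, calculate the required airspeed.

v = 182 m/s

L = ½ρv²S·CL ⇒ v = √(2L/(ρ·S·CL))
v = √(2 × 6.54×10^5 / (0.989 × 57.6 × 0.695)) = √33040 = 182 m/s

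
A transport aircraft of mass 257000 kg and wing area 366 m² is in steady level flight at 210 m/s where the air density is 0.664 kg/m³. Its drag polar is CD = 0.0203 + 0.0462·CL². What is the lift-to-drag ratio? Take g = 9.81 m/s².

Level flight ⇒ L = W = m·g = 257000 × 9.81 = 2.5212×10^6 N.
Dynamic pressure q = 0.5 × 0.664 × 210² = 14640 Pa.
CL = W/(q·S) = 2.5212×10^6 / (14640 × 366) = 0.4705.
CD = 0.0203 + 0.0462 × 0.4705² = 0.03053.
L/D = CL/CD = 0.4705 / 0.03053 = 15.4

L/D = 15.4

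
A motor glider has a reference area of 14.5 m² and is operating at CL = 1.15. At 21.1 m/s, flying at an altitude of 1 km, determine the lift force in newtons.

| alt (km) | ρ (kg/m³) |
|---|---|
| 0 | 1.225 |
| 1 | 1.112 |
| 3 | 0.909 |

At 1 km, from the table: ρ = 1.112 kg/m³.
Dynamic pressure q = ½ρv² = ½ × 1.112 × 21.1² = 247.5 Pa.
L = q·S·CL = 247.5 × 14.5 × 1.15 = 4130 N

L = 4130 N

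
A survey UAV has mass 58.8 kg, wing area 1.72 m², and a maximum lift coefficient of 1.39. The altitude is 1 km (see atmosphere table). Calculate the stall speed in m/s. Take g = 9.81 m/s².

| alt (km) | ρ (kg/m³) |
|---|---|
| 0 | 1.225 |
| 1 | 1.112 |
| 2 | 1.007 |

V_stall = 20.8 m/s

At 1 km, from the table: ρ = 1.112 kg/m³.
Weight W = mg = 58.8 × 9.81 = 576.8 N.
From L = ½ρV²S·CL,max = W: V_stall = √(2W/(ρSCL,max)) = √(2·576.8/(1.112·1.72·1.39))
V_stall = √433.9 = 20.8 m/s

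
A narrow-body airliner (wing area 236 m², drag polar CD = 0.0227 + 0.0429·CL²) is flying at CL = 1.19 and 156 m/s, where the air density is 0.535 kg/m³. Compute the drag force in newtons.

D = 1.28×10^5 N

CD = 0.0227 + 0.0429 × 1.19² = 0.08345
D = ½ρv²S·CD = ½ × 0.535 × 156² × 236 × 0.08345 = 1.28×10^5 N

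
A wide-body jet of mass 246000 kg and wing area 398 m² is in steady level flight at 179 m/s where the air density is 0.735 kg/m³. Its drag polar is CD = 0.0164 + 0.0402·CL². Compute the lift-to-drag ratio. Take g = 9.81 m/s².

L/D = 19

Level flight ⇒ L = W = m·g = 246000 × 9.81 = 2.4133×10^6 N.
q = ½ρv² = ½ × 0.735 × 179² = 11780 Pa.
Required CL = L/(qS) = 2.4133×10^6/(11780·398) = 0.5149.
CD = 0.0164 + 0.0402 × 0.5149² = 0.02706.
L/D = CL/CD = 0.5149 / 0.02706 = 19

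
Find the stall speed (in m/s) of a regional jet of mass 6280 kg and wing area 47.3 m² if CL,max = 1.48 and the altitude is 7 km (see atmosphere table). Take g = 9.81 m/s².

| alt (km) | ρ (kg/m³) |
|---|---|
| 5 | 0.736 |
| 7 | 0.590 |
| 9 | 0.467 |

V_stall = 54.6 m/s

At 7 km, from the table: ρ = 0.590 kg/m³.
Weight W = mg = 6280 × 9.81 = 61610 N.
From L = ½ρV²S·CL,max = W: V_stall = √(2W/(ρSCL,max)) = √(2·61610/(0.59·47.3·1.48))
V_stall = √2983 = 54.6 m/s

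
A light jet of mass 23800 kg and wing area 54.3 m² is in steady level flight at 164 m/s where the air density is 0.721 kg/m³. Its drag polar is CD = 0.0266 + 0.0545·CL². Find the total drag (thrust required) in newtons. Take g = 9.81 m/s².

D = 19600 N

In steady level flight, lift balances weight: W = mg = 23800 × 9.81 = 2.3348×10^5 N.
Dynamic pressure q = 0.5 × 0.721 × 164² = 9696 Pa.
CL = W/(q·S) = 2.3348×10^5 / (9696 × 54.3) = 0.4435.
CD = 0.0266 + 0.0545 × 0.4435² = 0.03732.
D = q·S·CD = 9696 × 54.3 × 0.03732 = 19650 N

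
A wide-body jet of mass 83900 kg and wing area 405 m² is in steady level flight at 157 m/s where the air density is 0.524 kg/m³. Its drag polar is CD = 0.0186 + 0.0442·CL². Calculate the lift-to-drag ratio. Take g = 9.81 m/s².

L/D = 13.7

In steady level flight, lift balances weight: W = mg = 83900 × 9.81 = 8.2306×10^5 N.
Dynamic pressure q = 0.5 × 0.524 × 157² = 6458 Pa.
Required CL = L/(qS) = 8.2306×10^5/(6458·405) = 0.3147.
CD = 0.0186 + 0.0442 × 0.3147² = 0.02298.
L/D = CL/CD = 0.3147 / 0.02298 = 13.7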